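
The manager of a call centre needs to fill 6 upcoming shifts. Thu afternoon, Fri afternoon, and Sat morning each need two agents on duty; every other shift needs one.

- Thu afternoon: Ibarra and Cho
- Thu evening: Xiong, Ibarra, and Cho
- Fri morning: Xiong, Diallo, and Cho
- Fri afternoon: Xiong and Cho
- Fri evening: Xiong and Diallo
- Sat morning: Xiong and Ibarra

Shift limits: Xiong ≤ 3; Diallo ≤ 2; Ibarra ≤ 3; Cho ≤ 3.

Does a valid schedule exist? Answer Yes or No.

Yes

Thu afternoon can only be covered by Ibarra and Cho, so that assignment is forced.
Fri afternoon can only be covered by Xiong and Cho, so that assignment is forced.
Sat morning can only be covered by Xiong and Ibarra, so that assignment is forced.
One valid schedule: Thu afternoon→Ibarra+Cho, Thu evening→Ibarra, Fri morning→Diallo, Fri afternoon→Xiong+Cho, Fri evening→Xiong, Sat morning→Xiong+Ibarra.
Loads: Xiong 3/3, Diallo 1/2, Ibarra 3/3, Cho 2/3 — all within limits.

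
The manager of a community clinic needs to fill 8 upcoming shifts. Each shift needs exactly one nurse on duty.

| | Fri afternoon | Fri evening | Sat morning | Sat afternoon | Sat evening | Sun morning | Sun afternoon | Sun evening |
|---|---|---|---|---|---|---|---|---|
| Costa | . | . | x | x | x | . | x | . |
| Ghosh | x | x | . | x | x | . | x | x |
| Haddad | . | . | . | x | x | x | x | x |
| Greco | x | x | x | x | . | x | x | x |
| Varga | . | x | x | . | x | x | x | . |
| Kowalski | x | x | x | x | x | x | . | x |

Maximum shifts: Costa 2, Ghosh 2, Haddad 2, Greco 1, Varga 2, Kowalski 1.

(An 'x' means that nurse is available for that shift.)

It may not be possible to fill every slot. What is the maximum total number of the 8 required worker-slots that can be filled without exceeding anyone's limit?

8

Total capacity across all nurses is 2+2+2+1+2+1 = 10, and 8 slots are needed, so at most 8 can be filled.
An assignment achieving 8: Fri afternoon→Ghosh, Fri evening→Ghosh, Sat morning→Costa, Sat afternoon→Costa, Sat evening→Varga, Sun morning→Haddad, Sun afternoon→Greco, Sun evening→Haddad.
Loads: Costa 2/2, Ghosh 2/2, Haddad 2/2, Greco 1/1, Varga 1/2, Kowalski 0/1.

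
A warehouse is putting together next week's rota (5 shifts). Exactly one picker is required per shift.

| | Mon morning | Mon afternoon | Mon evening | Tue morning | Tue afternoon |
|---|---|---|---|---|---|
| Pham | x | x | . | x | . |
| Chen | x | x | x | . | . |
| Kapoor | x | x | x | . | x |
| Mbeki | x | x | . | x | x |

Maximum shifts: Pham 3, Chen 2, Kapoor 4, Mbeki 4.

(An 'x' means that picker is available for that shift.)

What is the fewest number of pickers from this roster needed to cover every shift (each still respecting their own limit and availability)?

2

5 slots to fill and no one can take more than 4, so at least ⌈5/4⌉ = 2 pickers are needed.
Pham and Kapoor alone can cover everything: Mon morning→Pham, Mon afternoon→Pham, Mon evening→Kapoor, Tue morning→Pham, Tue afternoon→Kapoor.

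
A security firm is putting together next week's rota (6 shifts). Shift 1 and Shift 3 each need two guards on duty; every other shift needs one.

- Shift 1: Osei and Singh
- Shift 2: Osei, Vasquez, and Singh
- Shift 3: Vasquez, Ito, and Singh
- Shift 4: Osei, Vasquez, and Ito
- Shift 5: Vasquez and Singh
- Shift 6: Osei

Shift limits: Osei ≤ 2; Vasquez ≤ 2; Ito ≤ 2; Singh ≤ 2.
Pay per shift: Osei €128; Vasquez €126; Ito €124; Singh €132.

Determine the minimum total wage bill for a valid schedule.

€1020

Shift 1 can only be covered by Osei and Singh, so that assignment is forced.
Shift 6 can only be covered by Osei, so that assignment is forced.
Picking the cheapest available guard for each shift independently would cost €1014, but that ignores the shift limits.
An optimal schedule: Shift 1→Osei+Singh, Shift 2→Vasquez, Shift 3→Ito+Singh, Shift 4→Ito, Shift 5→Vasquez, Shift 6→Osei.
Total: 128 + 132 + 126 + 124 + 132 + 124 + 126 + 128 = €1020.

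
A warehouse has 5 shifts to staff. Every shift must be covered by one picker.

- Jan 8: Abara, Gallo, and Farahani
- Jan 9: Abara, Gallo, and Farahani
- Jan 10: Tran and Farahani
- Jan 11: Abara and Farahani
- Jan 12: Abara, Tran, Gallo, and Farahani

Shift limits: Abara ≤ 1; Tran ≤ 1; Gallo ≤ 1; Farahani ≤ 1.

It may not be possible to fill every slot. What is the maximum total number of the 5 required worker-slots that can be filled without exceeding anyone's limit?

4

Total capacity across all pickers is 1+1+1+1 = 4, and 5 slots are needed, so at most 4 can be filled.
An assignment achieving 4: Jan 8→Gallo, Jan 9→Farahani, Jan 10→Tran, Jan 11→Abara.
Loads: Abara 1/1, Tran 1/1, Gallo 1/1, Farahani 1/1.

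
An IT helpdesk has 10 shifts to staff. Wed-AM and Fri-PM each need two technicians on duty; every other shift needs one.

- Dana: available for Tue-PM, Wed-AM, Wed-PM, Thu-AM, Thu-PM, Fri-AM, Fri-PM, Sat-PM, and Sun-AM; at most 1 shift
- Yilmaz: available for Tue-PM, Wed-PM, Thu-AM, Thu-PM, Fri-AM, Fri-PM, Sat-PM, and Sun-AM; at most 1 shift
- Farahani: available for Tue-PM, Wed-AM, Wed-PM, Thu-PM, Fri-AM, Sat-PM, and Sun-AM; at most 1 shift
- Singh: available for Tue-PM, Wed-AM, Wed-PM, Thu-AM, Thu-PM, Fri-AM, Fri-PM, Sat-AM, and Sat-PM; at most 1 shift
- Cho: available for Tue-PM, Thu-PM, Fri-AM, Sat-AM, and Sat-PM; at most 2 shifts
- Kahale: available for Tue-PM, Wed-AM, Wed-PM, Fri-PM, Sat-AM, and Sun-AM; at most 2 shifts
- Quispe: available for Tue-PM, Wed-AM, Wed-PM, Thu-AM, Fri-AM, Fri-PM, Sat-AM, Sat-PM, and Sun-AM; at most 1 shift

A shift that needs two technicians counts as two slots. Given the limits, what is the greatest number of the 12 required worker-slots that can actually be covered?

Total capacity across all technicians is 1+1+1+1+2+2+1 = 9, and 12 slots are needed, so at most 9 can be filled.
An assignment achieving 9: Wed-AM→Farahani+Kahale, Thu-AM→Dana, Thu-PM→Yilmaz, Fri-AM→Cho, Fri-PM→Kahale+Quispe, Sat-AM→Singh, Sat-PM→Cho.
Loads: Dana 1/1, Yilmaz 1/1, Farahani 1/1, Singh 1/1, Cho 2/2, Kahale 2/2, Quispe 1/1.

9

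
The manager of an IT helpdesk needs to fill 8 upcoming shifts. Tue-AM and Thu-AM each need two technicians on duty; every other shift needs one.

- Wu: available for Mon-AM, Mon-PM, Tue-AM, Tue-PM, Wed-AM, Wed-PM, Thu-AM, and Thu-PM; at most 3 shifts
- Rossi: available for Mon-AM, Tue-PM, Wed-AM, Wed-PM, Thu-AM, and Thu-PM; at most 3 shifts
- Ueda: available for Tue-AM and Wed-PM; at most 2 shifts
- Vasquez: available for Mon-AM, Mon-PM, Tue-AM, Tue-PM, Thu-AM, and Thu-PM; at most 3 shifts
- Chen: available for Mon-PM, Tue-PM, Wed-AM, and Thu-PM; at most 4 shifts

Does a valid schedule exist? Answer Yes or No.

One valid schedule: Mon-AM→Wu, Mon-PM→Wu, Tue-AM→Wu+Ueda, Tue-PM→Vasquez, Wed-AM→Rossi, Wed-PM→Rossi, Thu-AM→Rossi+Vasquez, Thu-PM→Vasquez.
Loads: Wu 3/3, Rossi 3/3, Ueda 1/2, Vasquez 3/3, Chen 0/4 — all within limits.

Yes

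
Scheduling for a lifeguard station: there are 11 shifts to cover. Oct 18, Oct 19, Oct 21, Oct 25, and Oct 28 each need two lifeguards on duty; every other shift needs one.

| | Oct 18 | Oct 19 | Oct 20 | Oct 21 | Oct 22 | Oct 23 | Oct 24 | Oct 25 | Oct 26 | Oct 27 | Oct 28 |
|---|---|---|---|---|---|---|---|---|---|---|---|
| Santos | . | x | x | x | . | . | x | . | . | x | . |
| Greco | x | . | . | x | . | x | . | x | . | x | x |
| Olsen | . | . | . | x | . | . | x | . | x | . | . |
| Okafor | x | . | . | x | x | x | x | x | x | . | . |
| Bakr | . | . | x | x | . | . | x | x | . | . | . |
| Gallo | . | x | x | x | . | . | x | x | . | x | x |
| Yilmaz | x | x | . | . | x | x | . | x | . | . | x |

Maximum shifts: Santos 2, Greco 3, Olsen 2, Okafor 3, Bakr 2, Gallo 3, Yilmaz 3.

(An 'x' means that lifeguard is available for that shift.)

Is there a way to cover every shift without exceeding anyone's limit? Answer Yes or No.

One valid schedule: Oct 18→Greco+Okafor, Oct 19→Santos+Gallo, Oct 20→Santos, Oct 21→Bakr+Gallo, Oct 22→Okafor, Oct 23→Greco, Oct 24→Olsen, Oct 25→Okafor+Bakr, Oct 26→Olsen, Oct 27→Greco, Oct 28→Gallo+Yilmaz.
Loads: Santos 2/2, Greco 3/3, Olsen 2/2, Okafor 3/3, Bakr 2/2, Gallo 3/3, Yilmaz 1/3 — all within limits.

Yes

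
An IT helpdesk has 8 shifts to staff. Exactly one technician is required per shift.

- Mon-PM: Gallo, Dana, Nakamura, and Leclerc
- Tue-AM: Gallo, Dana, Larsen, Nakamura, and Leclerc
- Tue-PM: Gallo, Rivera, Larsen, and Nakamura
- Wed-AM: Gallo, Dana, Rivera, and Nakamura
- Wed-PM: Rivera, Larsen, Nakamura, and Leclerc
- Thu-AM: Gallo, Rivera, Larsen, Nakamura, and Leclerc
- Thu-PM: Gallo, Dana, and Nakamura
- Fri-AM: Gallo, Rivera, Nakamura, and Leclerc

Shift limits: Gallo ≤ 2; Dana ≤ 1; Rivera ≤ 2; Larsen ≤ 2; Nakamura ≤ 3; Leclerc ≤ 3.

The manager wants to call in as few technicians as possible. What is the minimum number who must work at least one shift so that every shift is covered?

8 slots to fill and no one can take more than 3, so at least ⌈8/3⌉ = 3 technicians are needed.
Gallo, Nakamura, and Leclerc alone can cover everything: Mon-PM→Nakamura, Tue-AM→Leclerc, Tue-PM→Gallo, Wed-AM→Gallo, Wed-PM→Nakamura, Thu-AM→Leclerc, Thu-PM→Nakamura, Fri-AM→Leclerc.

3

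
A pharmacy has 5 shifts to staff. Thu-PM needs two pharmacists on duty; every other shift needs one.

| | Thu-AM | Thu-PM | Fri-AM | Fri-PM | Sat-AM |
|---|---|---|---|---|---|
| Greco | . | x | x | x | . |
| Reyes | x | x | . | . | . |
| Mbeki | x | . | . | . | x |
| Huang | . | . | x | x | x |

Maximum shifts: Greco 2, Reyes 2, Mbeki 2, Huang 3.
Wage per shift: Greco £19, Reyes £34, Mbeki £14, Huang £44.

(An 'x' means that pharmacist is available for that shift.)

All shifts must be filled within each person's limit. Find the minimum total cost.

£144

Thu-PM can only be covered by Greco and Reyes, so that assignment is forced.
Picking the cheapest available pharmacist for each shift independently would cost £119, but that ignores the shift limits.
An optimal schedule: Thu-AM→Mbeki, Thu-PM→Greco+Reyes, Fri-AM→Greco, Fri-PM→Huang, Sat-AM→Mbeki.
Total: 14 + 19 + 34 + 19 + 44 + 14 = £144.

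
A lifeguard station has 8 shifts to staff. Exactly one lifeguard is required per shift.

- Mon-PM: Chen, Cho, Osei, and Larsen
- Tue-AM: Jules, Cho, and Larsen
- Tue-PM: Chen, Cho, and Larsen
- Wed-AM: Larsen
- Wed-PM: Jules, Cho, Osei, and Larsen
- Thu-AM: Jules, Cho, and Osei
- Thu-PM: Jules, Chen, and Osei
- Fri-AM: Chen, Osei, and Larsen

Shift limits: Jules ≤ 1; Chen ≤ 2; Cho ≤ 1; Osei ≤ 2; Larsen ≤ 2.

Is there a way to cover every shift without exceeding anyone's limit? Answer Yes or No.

Yes

Wed-AM can only be covered by Larsen, so that assignment is forced.
One valid schedule: Mon-PM→Osei, Tue-AM→Jules, Tue-PM→Chen, Wed-AM→Larsen, Wed-PM→Larsen, Thu-AM→Cho, Thu-PM→Chen, Fri-AM→Osei.
Loads: Jules 1/1, Chen 2/2, Cho 1/1, Osei 2/2, Larsen 2/2 — all within limits.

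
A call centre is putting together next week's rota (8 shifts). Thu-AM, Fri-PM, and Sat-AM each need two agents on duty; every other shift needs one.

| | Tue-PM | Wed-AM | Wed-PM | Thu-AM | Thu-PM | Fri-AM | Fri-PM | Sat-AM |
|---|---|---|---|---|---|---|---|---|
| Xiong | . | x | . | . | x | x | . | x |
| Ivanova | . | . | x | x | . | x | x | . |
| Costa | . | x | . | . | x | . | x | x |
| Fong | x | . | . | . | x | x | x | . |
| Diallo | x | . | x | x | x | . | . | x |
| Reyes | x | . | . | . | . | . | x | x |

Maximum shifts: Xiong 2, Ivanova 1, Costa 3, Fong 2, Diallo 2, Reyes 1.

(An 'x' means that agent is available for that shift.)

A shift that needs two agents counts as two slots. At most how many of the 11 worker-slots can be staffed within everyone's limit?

11

Total capacity across all agents is 2+1+3+2+2+1 = 11, and 11 slots are needed, so at most 11 can be filled.
An assignment achieving 11: Tue-PM→Fong, Wed-AM→Xiong, Wed-PM→Diallo, Thu-AM→Ivanova+Diallo, Thu-PM→Costa, Fri-AM→Xiong, Fri-PM→Costa+Fong, Sat-AM→Costa+Reyes.
Loads: Xiong 2/2, Ivanova 1/1, Costa 3/3, Fong 2/2, Diallo 2/2, Reyes 1/1.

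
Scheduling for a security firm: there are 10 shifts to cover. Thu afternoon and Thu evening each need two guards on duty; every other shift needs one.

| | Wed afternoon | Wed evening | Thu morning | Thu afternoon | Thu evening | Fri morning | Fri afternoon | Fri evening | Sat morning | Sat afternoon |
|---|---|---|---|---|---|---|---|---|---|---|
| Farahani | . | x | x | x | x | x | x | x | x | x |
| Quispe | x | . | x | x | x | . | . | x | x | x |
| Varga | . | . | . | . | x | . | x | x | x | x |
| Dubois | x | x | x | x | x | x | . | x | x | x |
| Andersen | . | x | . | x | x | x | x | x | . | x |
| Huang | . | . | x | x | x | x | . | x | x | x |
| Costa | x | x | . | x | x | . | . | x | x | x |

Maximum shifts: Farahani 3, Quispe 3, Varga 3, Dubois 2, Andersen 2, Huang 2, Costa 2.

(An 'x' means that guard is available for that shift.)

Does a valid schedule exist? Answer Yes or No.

One valid schedule: Wed afternoon→Quispe, Wed evening→Farahani, Thu morning→Farahani, Thu afternoon→Dubois+Andersen, Thu evening→Varga+Andersen, Fri morning→Dubois, Fri afternoon→Farahani, Fri evening→Quispe, Sat morning→Quispe, Sat afternoon→Varga.
Loads: Farahani 3/3, Quispe 3/3, Varga 2/3, Dubois 2/2, Andersen 2/2, Huang 0/2, Costa 0/2 — all within limits.

Yes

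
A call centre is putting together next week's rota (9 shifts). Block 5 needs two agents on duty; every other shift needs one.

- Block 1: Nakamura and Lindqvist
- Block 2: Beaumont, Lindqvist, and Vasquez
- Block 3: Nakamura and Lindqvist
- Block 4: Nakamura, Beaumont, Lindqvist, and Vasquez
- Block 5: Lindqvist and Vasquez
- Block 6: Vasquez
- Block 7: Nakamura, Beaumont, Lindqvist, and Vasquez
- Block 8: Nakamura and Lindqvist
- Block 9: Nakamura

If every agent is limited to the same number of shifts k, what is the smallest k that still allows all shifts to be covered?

With 4 agents and 10 worker-slots to fill, someone must work at least ⌈10/4⌉ = 3 shifts, so k ≥ 3.
k = 3 works: Block 1→Nakamura, Block 2→Beaumont, Block 3→Nakamura, Block 4→Beaumont, Block 5→Lindqvist+Vasquez, Block 6→Vasquez, Block 7→Beaumont, Block 8→Lindqvist, Block 9→Nakamura.
Loads: Nakamura 3, Beaumont 3, Lindqvist 2, Vasquez 2 — all ≤ 3.

3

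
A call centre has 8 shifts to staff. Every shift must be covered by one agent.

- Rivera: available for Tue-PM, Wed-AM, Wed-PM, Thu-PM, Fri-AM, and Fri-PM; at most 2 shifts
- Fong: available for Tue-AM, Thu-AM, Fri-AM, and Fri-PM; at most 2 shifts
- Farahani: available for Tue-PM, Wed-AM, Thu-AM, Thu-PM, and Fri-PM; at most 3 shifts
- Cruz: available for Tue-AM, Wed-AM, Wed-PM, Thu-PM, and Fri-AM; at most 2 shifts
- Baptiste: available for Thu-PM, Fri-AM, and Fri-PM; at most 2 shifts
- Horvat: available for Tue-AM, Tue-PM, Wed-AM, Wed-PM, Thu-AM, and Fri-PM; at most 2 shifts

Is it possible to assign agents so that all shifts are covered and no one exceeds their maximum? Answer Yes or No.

Yes

One valid schedule: Tue-AM→Fong, Tue-PM→Rivera, Wed-AM→Farahani, Wed-PM→Rivera, Thu-AM→Fong, Thu-PM→Farahani, Fri-AM→Cruz, Fri-PM→Farahani.
Loads: Rivera 2/2, Fong 2/2, Farahani 3/3, Cruz 1/2, Baptiste 0/2, Horvat 0/2 — all within limits.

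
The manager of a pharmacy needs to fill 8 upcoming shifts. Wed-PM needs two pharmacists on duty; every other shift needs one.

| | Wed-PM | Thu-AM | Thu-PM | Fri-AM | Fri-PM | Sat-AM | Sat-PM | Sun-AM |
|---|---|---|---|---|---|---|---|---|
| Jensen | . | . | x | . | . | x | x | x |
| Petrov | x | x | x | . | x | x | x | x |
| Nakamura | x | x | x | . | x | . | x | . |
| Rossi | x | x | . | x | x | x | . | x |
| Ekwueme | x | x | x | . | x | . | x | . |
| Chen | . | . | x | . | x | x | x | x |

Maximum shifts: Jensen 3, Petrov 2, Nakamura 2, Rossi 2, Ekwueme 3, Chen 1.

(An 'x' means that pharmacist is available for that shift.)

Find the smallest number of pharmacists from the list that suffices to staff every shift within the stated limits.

9 slots to fill and no one can take more than 3, so at least ⌈9/3⌉ = 3 pharmacists are needed.
Any 3 pharmacists together have capacity at most 3+3+2 = 8 < 9 slots, so 3 can never suffice.
Jensen, Petrov, Nakamura, and Rossi alone can cover everything: Wed-PM→Petrov+Nakamura, Thu-AM→Petrov, Thu-PM→Jensen, Fri-AM→Rossi, Fri-PM→Nakamura, Sat-AM→Jensen, Sat-PM→Jensen, Sun-AM→Rossi.

4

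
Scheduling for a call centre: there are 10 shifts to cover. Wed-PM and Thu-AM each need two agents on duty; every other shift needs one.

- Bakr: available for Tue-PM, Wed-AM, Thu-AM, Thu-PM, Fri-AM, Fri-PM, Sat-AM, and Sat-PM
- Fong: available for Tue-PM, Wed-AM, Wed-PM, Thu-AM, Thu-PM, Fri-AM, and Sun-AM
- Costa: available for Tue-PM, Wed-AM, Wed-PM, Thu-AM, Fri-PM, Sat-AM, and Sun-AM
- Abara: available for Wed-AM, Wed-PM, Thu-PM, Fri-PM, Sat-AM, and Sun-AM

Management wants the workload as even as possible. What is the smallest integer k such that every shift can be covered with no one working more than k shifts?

With 4 agents and 12 worker-slots to fill, someone must work at least ⌈12/4⌉ = 3 shifts, so k ≥ 3.
k = 3 works: Tue-PM→Bakr, Wed-AM→Abara, Wed-PM→Fong+Costa, Thu-AM→Fong+Costa, Thu-PM→Fong, Fri-AM→Bakr, Fri-PM→Costa, Sat-AM→Abara, Sat-PM→Bakr, Sun-AM→Abara.
Loads: Bakr 3, Fong 3, Costa 3, Abara 3 — all ≤ 3.

3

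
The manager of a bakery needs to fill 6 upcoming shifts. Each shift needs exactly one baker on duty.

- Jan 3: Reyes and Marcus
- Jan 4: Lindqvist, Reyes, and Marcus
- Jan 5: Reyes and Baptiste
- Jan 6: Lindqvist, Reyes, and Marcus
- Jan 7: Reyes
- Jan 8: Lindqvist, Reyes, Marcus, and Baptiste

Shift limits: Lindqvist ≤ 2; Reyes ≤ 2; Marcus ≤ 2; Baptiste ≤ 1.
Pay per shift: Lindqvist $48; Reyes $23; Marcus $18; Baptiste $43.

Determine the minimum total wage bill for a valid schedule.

Jan 7 can only be covered by Reyes, so that assignment is forced.
Picking the cheapest available baker for each shift independently would cost $118, but that ignores the shift limits.
An optimal schedule: Jan 3→Marcus, Jan 4→Marcus, Jan 5→Reyes, Jan 6→Lindqvist, Jan 7→Reyes, Jan 8→Baptiste.
Total: 18 + 18 + 23 + 48 + 23 + 43 = $173.

$173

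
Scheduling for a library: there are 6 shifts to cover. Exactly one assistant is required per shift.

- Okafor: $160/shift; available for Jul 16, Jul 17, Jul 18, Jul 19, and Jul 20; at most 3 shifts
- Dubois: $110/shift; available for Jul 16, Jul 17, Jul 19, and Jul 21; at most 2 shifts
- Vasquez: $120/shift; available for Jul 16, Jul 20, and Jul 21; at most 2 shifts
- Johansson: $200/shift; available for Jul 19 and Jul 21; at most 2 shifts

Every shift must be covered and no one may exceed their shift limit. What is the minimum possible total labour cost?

$780

Jul 18 can only be covered by Okafor, so that assignment is forced.
Picking the cheapest available assistant for each shift independently would cost $720, but that ignores the shift limits.
An optimal schedule: Jul 16→Dubois, Jul 17→Dubois, Jul 18→Okafor, Jul 19→Okafor, Jul 20→Vasquez, Jul 21→Vasquez.
Total: 110 + 110 + 160 + 160 + 120 + 120 = $780.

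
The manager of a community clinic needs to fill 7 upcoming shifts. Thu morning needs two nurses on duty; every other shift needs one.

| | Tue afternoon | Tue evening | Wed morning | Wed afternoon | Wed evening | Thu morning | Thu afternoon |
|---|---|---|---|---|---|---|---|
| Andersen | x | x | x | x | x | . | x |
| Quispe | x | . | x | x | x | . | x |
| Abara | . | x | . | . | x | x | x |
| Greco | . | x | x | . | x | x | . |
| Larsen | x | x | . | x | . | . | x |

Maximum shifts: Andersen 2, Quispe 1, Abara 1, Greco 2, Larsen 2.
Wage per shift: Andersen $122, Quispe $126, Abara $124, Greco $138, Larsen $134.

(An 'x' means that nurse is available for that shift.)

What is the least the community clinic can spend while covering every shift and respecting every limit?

Thu morning can only be covered by Abara and Greco, so that assignment is forced.
Picking the cheapest available nurse for each shift independently would cost $994, but that ignores the shift limits.
An optimal schedule: Tue afternoon→Andersen, Tue evening→Larsen, Wed morning→Andersen, Wed afternoon→Quispe, Wed evening→Greco, Thu morning→Abara+Greco, Thu afternoon→Larsen.
Total: 122 + 134 + 122 + 126 + 138 + 124 + 138 + 134 = $1038.

$1038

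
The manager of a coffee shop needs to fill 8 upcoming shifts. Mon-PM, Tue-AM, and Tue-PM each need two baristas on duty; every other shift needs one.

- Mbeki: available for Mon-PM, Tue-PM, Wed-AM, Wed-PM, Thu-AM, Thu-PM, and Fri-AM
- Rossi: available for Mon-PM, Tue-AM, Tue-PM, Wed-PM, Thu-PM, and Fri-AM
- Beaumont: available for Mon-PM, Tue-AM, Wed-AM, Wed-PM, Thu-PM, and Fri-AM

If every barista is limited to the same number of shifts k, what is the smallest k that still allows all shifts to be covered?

With 3 baristas and 11 worker-slots to fill, someone must work at least ⌈11/3⌉ = 4 shifts, so k ≥ 4.
k = 4 works: Mon-PM→Mbeki+Rossi, Tue-AM→Rossi+Beaumont, Tue-PM→Mbeki+Rossi, Wed-AM→Mbeki, Wed-PM→Rossi, Thu-AM→Mbeki, Thu-PM→Beaumont, Fri-AM→Beaumont.
Loads: Mbeki 4, Rossi 4, Beaumont 3 — all ≤ 4.

4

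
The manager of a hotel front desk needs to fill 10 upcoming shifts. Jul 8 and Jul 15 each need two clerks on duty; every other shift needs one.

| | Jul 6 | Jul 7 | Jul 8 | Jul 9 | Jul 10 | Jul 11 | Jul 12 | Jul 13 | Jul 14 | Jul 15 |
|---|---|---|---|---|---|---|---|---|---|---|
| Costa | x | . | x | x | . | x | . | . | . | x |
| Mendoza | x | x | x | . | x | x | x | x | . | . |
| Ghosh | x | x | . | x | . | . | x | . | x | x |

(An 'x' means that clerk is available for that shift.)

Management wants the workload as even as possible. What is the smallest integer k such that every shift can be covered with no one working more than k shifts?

4

With 3 clerks and 12 worker-slots to fill, someone must work at least ⌈12/3⌉ = 4 shifts, so k ≥ 4.
k = 4 works: Jul 6→Ghosh, Jul 7→Mendoza, Jul 8→Costa+Mendoza, Jul 9→Costa, Jul 10→Mendoza, Jul 11→Costa, Jul 12→Ghosh, Jul 13→Mendoza, Jul 14→Ghosh, Jul 15→Costa+Ghosh.
Loads: Costa 4, Mendoza 4, Ghosh 4 — all ≤ 4.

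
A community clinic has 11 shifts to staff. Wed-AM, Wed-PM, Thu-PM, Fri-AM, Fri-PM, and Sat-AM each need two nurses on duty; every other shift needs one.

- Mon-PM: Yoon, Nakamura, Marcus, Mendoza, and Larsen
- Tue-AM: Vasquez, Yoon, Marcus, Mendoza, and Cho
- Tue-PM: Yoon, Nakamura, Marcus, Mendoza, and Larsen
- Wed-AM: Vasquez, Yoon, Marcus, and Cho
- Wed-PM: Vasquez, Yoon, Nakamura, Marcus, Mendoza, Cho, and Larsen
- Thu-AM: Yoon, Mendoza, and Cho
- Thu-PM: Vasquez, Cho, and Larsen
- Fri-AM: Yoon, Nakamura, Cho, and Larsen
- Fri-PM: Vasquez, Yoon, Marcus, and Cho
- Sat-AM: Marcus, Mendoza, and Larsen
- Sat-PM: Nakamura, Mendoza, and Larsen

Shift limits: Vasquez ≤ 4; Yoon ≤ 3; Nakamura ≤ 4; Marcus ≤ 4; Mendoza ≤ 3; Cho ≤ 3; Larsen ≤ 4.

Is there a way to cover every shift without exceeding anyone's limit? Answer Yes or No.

Yes

One valid schedule: Mon-PM→Yoon, Tue-AM→Vasquez, Tue-PM→Yoon, Wed-AM→Vasquez+Marcus, Wed-PM→Nakamura+Marcus, Thu-AM→Yoon, Thu-PM→Vasquez+Cho, Fri-AM→Nakamura+Cho, Fri-PM→Vasquez+Marcus, Sat-AM→Marcus+Mendoza, Sat-PM→Nakamura.
Loads: Vasquez 4/4, Yoon 3/3, Nakamura 3/4, Marcus 4/4, Mendoza 1/3, Cho 2/3, Larsen 0/4 — all within limits.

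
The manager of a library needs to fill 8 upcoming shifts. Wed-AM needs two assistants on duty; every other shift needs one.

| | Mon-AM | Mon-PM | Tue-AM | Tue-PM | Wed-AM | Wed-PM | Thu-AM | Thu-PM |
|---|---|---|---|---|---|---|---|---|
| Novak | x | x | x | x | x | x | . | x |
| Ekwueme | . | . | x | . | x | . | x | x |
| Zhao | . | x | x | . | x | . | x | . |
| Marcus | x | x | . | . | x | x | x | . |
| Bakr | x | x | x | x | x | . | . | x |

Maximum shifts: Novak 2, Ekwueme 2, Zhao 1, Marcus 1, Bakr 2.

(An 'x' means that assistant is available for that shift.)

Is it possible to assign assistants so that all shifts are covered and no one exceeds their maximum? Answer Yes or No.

Total capacity is 2+2+1+1+2 = 8 but 9 worker-slots are needed — infeasible.

No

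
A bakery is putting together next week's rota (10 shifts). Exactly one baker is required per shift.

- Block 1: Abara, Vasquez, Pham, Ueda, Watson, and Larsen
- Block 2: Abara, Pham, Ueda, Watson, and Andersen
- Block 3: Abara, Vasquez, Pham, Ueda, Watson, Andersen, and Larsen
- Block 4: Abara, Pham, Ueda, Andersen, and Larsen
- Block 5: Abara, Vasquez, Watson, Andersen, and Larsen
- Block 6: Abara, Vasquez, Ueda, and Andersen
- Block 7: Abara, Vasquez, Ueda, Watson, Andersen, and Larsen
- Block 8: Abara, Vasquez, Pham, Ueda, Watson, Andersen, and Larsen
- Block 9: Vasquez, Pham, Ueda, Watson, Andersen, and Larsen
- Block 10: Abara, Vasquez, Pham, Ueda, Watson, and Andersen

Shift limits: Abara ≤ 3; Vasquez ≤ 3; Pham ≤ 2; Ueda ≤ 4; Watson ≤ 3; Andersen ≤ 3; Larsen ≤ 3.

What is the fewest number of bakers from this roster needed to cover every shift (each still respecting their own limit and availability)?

10 slots to fill and no one can take more than 4, so at least ⌈10/4⌉ = 3 bakers are needed.
Abara, Vasquez, and Ueda alone can cover everything: Block 1→Vasquez, Block 2→Abara, Block 3→Vasquez, Block 4→Abara, Block 5→Abara, Block 6→Ueda, Block 7→Ueda, Block 8→Ueda, Block 9→Vasquez, Block 10→Ueda.

3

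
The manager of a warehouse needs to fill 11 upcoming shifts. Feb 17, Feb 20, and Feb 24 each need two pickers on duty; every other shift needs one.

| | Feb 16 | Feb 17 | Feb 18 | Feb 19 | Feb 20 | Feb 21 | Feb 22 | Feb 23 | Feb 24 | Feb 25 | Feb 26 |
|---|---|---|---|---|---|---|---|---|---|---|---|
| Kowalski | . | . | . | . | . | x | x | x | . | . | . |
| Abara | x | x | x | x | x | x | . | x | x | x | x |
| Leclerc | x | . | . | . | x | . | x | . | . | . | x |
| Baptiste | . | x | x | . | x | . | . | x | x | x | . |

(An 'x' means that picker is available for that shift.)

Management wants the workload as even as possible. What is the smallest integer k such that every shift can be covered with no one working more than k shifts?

With 4 pickers and 14 worker-slots to fill, someone must work at least ⌈14/4⌉ = 4 shifts, so k ≥ 4.
k = 4 works: Feb 16→Leclerc, Feb 17→Abara+Baptiste, Feb 18→Abara, Feb 19→Abara, Feb 20→Leclerc+Baptiste, Feb 21→Kowalski, Feb 22→Kowalski, Feb 23→Kowalski, Feb 24→Abara+Baptiste, Feb 25→Baptiste, Feb 26→Leclerc.
Loads: Kowalski 3, Abara 4, Leclerc 3, Baptiste 4 — all ≤ 4.

4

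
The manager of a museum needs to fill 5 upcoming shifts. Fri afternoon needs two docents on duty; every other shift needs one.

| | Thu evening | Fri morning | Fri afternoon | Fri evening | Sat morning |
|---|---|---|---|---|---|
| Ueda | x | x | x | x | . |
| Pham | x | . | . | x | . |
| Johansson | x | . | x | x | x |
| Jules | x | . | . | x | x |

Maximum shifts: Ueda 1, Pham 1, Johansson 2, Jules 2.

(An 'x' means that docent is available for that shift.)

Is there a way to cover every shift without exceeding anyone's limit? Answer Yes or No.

Total capacity is 6 and 6 slots are needed, so capacity alone doesn't rule it out.
Shifts {Fri morning, Fri afternoon} need 3 worker-slots in total, but the docents available for any of those shifts (Ueda and Johansson) can supply at most 2 among them. So no valid schedule exists.

No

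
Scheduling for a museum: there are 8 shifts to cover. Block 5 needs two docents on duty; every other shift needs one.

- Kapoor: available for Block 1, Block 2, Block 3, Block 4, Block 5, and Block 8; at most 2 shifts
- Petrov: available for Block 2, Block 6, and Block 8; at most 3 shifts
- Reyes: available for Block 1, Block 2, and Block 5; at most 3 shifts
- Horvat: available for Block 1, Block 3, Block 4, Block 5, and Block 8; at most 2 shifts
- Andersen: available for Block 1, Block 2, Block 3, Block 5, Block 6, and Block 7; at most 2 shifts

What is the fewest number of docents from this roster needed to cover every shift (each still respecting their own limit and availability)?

9 slots to fill and no one can take more than 3, so at least ⌈9/3⌉ = 3 docents are needed.
Any 3 docents together have capacity at most 3+3+2 = 8 < 9 slots, so 3 can never suffice.
Kapoor, Petrov, Reyes, and Andersen alone can cover everything: Block 1→Reyes, Block 2→Petrov, Block 3→Kapoor, Block 4→Kapoor, Block 5→Reyes+Andersen, Block 6→Petrov, Block 7→Andersen, Block 8→Petrov.

4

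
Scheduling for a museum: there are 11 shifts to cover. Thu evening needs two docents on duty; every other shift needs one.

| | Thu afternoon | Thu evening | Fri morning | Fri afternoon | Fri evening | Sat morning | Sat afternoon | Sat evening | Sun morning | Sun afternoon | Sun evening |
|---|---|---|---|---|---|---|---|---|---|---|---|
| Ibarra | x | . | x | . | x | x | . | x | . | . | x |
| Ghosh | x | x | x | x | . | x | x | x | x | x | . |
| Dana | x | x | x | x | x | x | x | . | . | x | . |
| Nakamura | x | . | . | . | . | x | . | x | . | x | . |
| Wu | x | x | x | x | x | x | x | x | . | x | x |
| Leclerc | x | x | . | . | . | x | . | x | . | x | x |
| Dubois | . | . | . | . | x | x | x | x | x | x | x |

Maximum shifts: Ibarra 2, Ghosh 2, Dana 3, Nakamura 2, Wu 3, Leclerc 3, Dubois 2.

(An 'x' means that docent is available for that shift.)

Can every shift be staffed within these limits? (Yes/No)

One valid schedule: Thu afternoon→Dana, Thu evening→Dana+Wu, Fri morning→Ibarra, Fri afternoon→Ghosh, Fri evening→Ibarra, Sat morning→Wu, Sat afternoon→Dana, Sat evening→Nakamura, Sun morning→Ghosh, Sun afternoon→Nakamura, Sun evening→Wu.
Loads: Ibarra 2/2, Ghosh 2/2, Dana 3/3, Nakamura 2/2, Wu 3/3, Leclerc 0/3, Dubois 0/2 — all within limits.

Yes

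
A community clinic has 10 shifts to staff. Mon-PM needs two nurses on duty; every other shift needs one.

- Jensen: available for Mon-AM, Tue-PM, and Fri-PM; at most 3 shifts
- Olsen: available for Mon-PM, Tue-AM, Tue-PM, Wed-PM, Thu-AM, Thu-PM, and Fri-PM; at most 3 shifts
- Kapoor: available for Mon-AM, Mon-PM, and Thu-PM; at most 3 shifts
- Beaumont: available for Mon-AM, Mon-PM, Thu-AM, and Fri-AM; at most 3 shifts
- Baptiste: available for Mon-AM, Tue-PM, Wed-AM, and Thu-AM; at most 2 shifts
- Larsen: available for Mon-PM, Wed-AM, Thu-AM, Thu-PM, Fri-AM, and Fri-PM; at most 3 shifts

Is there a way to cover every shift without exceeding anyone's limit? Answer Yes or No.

Yes

Tue-AM can only be covered by Olsen, so that assignment is forced.
Wed-PM can only be covered by Olsen, so that assignment is forced.
One valid schedule: Mon-AM→Jensen, Mon-PM→Kapoor+Beaumont, Tue-AM→Olsen, Tue-PM→Jensen, Wed-AM→Baptiste, Wed-PM→Olsen, Thu-AM→Beaumont, Thu-PM→Olsen, Fri-AM→Beaumont, Fri-PM→Jensen.
Loads: Jensen 3/3, Olsen 3/3, Kapoor 1/3, Beaumont 3/3, Baptiste 1/2, Larsen 0/3 — all within limits.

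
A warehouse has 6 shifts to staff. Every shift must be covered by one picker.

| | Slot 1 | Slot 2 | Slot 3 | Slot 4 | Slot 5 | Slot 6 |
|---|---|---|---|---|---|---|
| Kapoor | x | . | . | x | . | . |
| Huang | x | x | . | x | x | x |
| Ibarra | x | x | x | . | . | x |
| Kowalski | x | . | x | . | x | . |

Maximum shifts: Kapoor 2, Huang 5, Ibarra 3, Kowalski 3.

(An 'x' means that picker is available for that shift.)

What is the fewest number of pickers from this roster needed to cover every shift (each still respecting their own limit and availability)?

6 slots to fill and no one can take more than 5, so at least ⌈6/5⌉ = 2 pickers are needed.
Huang and Ibarra alone can cover everything: Slot 1→Huang, Slot 2→Huang, Slot 3→Ibarra, Slot 4→Huang, Slot 5→Huang, Slot 6→Huang.

2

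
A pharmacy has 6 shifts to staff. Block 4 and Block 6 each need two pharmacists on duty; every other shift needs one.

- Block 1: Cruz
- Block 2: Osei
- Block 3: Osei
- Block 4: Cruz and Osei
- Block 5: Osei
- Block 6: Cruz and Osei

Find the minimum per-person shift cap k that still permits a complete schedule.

With 2 pharmacists and 8 worker-slots to fill, someone must work at least ⌈8/2⌉ = 4 shifts, so k ≥ 4.
k = 4 fails: Shifts {Block 2, Block 3, Block 4, Block 5, Block 6} need 7 worker-slots in total, but the pharmacists available for any of those shifts (Cruz and Osei) can supply at most 6 among them. So no valid schedule exists.
k = 5 works: Block 1→Cruz, Block 2→Osei, Block 3→Osei, Block 4→Cruz+Osei, Block 5→Osei, Block 6→Cruz+Osei.
Loads: Cruz 3, Osei 5 — all ≤ 5.

5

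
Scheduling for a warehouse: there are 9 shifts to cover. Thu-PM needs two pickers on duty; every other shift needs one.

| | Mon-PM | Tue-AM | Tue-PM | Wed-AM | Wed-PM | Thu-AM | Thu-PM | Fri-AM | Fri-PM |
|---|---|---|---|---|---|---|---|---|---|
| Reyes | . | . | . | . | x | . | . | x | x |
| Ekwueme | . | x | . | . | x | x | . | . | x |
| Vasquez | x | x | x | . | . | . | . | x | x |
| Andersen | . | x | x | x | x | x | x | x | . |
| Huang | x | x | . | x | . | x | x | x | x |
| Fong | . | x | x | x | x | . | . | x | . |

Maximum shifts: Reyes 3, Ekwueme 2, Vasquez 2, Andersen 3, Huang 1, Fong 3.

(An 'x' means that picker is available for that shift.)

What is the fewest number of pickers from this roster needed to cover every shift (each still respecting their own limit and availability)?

5

10 slots to fill and no one can take more than 3, so at least ⌈10/3⌉ = 4 pickers are needed.
No set of 4 pickers can cover every shift (each such set leaves at least one shift with no one available or exceeds a cap).
Reyes, Ekwueme, Vasquez, Andersen, and Huang alone can cover everything: Mon-PM→Vasquez, Tue-AM→Ekwueme, Tue-PM→Vasquez, Wed-AM→Andersen, Wed-PM→Reyes, Thu-AM→Ekwueme, Thu-PM→Andersen+Huang, Fri-AM→Reyes, Fri-PM→Reyes.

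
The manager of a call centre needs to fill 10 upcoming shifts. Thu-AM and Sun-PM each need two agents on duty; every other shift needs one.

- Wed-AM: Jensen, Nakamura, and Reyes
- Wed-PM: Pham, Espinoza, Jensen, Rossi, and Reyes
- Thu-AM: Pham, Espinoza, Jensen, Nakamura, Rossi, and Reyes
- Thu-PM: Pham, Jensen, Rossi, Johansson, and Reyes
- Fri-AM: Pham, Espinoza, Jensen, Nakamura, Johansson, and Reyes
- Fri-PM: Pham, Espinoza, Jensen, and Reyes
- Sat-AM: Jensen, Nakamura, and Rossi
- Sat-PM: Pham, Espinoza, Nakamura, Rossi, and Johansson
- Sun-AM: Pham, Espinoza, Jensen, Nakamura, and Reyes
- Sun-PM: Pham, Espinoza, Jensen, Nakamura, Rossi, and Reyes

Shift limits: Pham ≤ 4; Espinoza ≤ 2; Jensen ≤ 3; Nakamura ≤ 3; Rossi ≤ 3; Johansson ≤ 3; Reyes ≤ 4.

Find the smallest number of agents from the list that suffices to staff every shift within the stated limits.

12 slots to fill and no one can take more than 4, so at least ⌈12/4⌉ = 3 agents are needed.
Any 3 agents together have capacity at most 4+4+3 = 11 < 12 slots, so 3 can never suffice.
Pham, Espinoza, Jensen, and Nakamura alone can cover everything: Wed-AM→Jensen, Wed-PM→Pham, Thu-AM→Espinoza+Nakamura, Thu-PM→Pham, Fri-AM→Espinoza, Fri-PM→Pham, Sat-AM→Jensen, Sat-PM→Pham, Sun-AM→Nakamura, Sun-PM→Jensen+Nakamura.

4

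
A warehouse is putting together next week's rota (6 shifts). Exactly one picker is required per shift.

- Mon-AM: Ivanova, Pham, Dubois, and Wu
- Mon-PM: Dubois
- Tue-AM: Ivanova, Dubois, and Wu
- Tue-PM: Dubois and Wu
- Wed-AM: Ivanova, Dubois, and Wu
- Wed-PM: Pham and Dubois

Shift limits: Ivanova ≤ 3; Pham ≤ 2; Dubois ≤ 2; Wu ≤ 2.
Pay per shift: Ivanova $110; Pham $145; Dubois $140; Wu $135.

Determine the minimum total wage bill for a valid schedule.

Mon-PM can only be covered by Dubois, so that assignment is forced.
Picking the cheapest available picker for each shift independently would cost $745, and that bound is achievable.
An optimal schedule: Mon-AM→Ivanova, Mon-PM→Dubois, Tue-AM→Ivanova, Tue-PM→Wu, Wed-AM→Ivanova, Wed-PM→Dubois.
Total: 110 + 140 + 110 + 135 + 110 + 140 = $745.

$745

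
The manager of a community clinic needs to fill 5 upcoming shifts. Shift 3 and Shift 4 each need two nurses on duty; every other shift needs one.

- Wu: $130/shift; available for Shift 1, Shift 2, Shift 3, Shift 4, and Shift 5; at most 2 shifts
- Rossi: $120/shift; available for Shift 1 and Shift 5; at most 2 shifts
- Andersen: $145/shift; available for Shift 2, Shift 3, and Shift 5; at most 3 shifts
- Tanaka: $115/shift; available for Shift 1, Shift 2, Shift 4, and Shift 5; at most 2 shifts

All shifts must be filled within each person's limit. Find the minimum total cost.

$875

Shift 3 can only be covered by Wu and Andersen, so that assignment is forced.
Shift 4 can only be covered by Wu and Tanaka, so that assignment is forced.
Picking the cheapest available nurse for each shift independently would cost $865, but that ignores the shift limits.
An optimal schedule: Shift 1→Rossi, Shift 2→Tanaka, Shift 3→Wu+Andersen, Shift 4→Tanaka+Wu, Shift 5→Rossi.
Total: 120 + 115 + 130 + 145 + 115 + 130 + 120 = $875.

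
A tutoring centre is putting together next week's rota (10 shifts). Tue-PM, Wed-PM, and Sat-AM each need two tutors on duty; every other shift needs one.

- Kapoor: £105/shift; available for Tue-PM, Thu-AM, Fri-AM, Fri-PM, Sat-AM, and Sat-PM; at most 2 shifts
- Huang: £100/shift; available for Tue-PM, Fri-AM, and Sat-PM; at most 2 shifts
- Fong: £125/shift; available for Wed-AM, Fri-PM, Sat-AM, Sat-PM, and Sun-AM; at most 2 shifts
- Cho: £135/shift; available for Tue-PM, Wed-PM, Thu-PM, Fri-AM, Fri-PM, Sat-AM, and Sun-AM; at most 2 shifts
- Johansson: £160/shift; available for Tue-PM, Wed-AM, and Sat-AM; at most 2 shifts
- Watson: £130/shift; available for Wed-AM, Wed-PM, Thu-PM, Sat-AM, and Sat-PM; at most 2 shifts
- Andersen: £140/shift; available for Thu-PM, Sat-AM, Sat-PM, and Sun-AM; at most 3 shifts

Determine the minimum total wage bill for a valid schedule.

£1610

Wed-PM can only be covered by Cho and Watson, so that assignment is forced.
Thu-AM can only be covered by Kapoor, so that assignment is forced.
Picking the cheapest available tutor for each shift independently would cost £1490, but that ignores the shift limits.
An optimal schedule: Tue-PM→Huang+Cho, Wed-AM→Fong, Wed-PM→Watson+Cho, Thu-AM→Kapoor, Thu-PM→Watson, Fri-AM→Huang, Fri-PM→Kapoor, Sat-AM→Fong+Andersen, Sat-PM→Andersen, Sun-AM→Andersen.
Total: 100 + 135 + 125 + 130 + 135 + 105 + 130 + 100 + 105 + 125 + 140 + 140 + 140 = £1610.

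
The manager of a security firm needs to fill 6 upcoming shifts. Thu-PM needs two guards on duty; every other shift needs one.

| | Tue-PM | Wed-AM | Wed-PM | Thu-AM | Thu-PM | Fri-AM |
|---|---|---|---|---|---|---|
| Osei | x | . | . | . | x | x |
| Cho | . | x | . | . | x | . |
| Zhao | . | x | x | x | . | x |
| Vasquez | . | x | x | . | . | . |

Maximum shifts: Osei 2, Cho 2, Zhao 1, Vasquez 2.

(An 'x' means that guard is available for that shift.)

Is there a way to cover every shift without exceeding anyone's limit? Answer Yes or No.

No

Total capacity is 7 and 7 slots are needed, so capacity alone doesn't rule it out.
Shifts {Tue-PM, Thu-AM, Thu-PM, Fri-AM} need 5 worker-slots in total, but the guards available for any of those shifts (Osei, Cho, and Zhao) can supply at most 4 among them. So no valid schedule exists.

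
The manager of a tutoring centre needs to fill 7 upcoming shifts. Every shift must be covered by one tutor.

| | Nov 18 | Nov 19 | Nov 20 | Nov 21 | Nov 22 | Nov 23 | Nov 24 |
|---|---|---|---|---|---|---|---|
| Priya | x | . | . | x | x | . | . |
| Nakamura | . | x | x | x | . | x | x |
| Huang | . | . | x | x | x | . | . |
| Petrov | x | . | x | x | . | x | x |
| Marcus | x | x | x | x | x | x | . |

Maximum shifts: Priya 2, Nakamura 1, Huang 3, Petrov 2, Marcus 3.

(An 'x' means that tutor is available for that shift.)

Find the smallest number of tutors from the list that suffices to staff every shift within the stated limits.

7 slots to fill and no one can take more than 3, so at least ⌈7/3⌉ = 3 tutors are needed.
Priya, Petrov, and Marcus alone can cover everything: Nov 18→Priya, Nov 19→Marcus, Nov 20→Petrov, Nov 21→Marcus, Nov 22→Priya, Nov 23→Marcus, Nov 24→Petrov.

3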